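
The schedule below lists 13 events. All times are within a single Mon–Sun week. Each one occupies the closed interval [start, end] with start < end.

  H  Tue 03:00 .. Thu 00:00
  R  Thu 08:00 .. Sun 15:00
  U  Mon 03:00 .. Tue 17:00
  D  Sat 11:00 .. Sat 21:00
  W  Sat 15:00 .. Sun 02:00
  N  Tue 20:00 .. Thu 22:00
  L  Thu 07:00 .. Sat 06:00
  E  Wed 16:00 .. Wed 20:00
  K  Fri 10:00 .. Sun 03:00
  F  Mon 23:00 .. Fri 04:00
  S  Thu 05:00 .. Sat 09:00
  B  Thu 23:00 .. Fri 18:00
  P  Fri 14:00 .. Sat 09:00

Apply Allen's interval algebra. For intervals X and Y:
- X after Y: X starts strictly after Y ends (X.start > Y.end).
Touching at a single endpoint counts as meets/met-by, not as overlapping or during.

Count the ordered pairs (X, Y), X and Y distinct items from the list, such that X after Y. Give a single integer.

43

Checking all 156 ordered pairs for relation 'after'; matching pairs in alphabetical order:
(B, E): B after E ✓
(B, H): B after H ✓
(B, N): B after N ✓
(B, U): B after U ✓
(D, B): D after B ✓
(D, E): D after E ✓
(D, F): D after F ✓
(D, H): D after H ✓
(D, L): D after L ✓
(D, N): D after N ✓
(D, P): D after P ✓
(D, S): D after S ✓
(D, U): D after U ✓
(E, U): E after U ✓
(K, E): K after E ✓
(K, F): K after F ✓
(K, H): K after H ✓
(K, N): K after N ✓
(K, U): K after U ✓
(L, E): L after E ✓
(L, H): L after H ✓
(L, U): L after U ✓
(N, U): N after U ✓
(P, E): P after E ✓
... plus 19 further pairs not listed.
Count: 43.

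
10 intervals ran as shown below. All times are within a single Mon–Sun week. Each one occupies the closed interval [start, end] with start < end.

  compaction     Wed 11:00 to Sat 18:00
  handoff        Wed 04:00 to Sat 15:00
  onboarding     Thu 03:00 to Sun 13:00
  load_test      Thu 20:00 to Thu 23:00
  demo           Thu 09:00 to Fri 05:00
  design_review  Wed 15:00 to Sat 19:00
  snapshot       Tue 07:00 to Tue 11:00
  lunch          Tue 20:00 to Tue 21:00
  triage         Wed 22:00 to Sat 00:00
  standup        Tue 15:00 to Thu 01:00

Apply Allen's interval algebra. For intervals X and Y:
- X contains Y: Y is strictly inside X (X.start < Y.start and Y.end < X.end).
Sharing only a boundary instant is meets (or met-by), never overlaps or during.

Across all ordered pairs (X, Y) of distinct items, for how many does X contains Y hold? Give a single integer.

Checking all 90 ordered pairs for relation 'contains'; matching pairs in alphabetical order:
(compaction, demo): compaction contains demo ✓
(compaction, load_test): compaction contains load_test ✓
(compaction, triage): compaction contains triage ✓
(demo, load_test): demo contains load_test ✓
(design_review, demo): design_review contains demo ✓
(design_review, load_test): design_review contains load_test ✓
(design_review, triage): design_review contains triage ✓
(handoff, demo): handoff contains demo ✓
(handoff, load_test): handoff contains load_test ✓
(handoff, triage): handoff contains triage ✓
(onboarding, demo): onboarding contains demo ✓
(onboarding, load_test): onboarding contains load_test ✓
(standup, lunch): standup contains lunch ✓
(triage, demo): triage contains demo ✓
(triage, load_test): triage contains load_test ✓
Count: 15.

15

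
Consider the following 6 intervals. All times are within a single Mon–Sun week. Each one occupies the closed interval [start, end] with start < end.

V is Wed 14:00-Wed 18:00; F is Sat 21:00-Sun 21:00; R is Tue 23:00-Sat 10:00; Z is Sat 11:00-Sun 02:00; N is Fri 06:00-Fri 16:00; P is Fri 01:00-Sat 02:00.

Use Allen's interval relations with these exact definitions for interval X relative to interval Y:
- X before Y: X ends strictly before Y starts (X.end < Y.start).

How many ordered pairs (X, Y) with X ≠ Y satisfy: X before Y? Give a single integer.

10

Checking all 30 ordered pairs for relation 'before'; matching pairs in alphabetical order:
(N, F): N before F ✓
(N, Z): N before Z ✓
(P, F): P before F ✓
(P, Z): P before Z ✓
(R, F): R before F ✓
(R, Z): R before Z ✓
(V, F): V before F ✓
(V, N): V before N ✓
(V, P): V before P ✓
(V, Z): V before Z ✓
Count: 10.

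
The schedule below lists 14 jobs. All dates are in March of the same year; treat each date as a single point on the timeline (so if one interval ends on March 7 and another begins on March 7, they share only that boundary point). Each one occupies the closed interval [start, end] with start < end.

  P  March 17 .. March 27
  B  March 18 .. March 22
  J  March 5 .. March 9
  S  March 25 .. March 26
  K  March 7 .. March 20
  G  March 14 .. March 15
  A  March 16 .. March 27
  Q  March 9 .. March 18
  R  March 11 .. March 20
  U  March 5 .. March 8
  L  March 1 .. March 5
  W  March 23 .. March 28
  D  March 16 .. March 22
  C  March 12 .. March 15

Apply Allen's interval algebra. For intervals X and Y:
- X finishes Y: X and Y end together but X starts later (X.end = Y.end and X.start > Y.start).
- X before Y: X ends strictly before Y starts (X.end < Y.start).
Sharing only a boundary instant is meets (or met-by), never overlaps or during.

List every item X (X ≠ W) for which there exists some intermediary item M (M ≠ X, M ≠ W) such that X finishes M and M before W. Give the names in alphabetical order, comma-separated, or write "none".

Target W = [March 23, March 28].
Intermediaries M with M before W: B, C, D, G, J, K, L, Q, R, U.
Via B — items with X finishes B: none.
Via C — items with X finishes C: G.
Via D — items with X finishes D: B.
Via G — items with X finishes G: none.
Via J — items with X finishes J: none.
Via K — items with X finishes K: R.
Via L — items with X finishes L: none.
Via Q — items with X finishes Q: none.
Via R — items with X finishes R: none.
Via U — items with X finishes U: none.
Union: B, G, R.

B, G, R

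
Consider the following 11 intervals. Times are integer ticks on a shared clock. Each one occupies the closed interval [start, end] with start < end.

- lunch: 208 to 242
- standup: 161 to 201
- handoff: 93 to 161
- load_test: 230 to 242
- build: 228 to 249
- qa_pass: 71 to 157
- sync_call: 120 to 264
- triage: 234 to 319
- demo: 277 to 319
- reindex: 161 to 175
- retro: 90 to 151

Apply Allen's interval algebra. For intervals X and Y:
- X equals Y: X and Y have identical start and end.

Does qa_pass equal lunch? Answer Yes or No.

No

qa_pass = [71, 157], lunch = [208, 242].
Actual relation of qa_pass to lunch: before.
Asked whether 'equals' holds → No.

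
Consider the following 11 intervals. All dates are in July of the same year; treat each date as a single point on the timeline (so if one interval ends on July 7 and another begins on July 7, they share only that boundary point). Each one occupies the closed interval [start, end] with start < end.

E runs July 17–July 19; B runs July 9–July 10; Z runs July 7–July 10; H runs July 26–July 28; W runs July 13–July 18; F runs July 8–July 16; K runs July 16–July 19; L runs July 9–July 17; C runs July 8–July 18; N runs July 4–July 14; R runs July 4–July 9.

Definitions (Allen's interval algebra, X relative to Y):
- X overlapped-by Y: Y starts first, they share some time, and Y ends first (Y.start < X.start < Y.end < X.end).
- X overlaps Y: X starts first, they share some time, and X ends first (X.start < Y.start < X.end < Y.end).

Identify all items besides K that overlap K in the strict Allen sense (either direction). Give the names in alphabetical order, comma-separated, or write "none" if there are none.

Target K = [July 16, July 19].
B [July 9, July 10] → before → no.
C [July 8, July 18] → overlaps → yes.
E [July 17, July 19] → finishes → no.
F [July 8, July 16] → meets → no.
H [July 26, July 28] → after → no.
L [July 9, July 17] → overlaps → yes.
N [July 4, July 14] → before → no.
R [July 4, July 9] → before → no.
W [July 13, July 18] → overlaps → yes.
Z [July 7, July 10] → before → no.
Result: C, L, W.

C, L, W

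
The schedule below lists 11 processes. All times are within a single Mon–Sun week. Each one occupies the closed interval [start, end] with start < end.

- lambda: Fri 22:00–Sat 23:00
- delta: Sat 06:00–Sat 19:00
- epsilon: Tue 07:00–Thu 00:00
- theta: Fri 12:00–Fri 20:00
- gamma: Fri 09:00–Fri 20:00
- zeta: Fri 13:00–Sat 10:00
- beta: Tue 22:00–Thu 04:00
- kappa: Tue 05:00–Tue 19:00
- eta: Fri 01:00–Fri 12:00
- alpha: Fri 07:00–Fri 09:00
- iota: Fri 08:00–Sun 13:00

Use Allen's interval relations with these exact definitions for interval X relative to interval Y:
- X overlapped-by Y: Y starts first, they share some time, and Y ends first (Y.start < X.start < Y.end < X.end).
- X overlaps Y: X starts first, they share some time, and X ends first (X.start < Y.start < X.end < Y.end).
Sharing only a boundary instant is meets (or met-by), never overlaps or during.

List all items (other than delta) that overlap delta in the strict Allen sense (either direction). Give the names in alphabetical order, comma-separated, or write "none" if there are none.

Target delta = [Sat 06:00, Sat 19:00].
alpha [Fri 07:00, Fri 09:00] → before → no.
beta [Tue 22:00, Thu 04:00] → before → no.
epsilon [Tue 07:00, Thu 00:00] → before → no.
eta [Fri 01:00, Fri 12:00] → before → no.
gamma [Fri 09:00, Fri 20:00] → before → no.
iota [Fri 08:00, Sun 13:00] → contains → no.
kappa [Tue 05:00, Tue 19:00] → before → no.
lambda [Fri 22:00, Sat 23:00] → contains → no.
theta [Fri 12:00, Fri 20:00] → before → no.
zeta [Fri 13:00, Sat 10:00] → overlaps → yes.
Result: zeta.

zeta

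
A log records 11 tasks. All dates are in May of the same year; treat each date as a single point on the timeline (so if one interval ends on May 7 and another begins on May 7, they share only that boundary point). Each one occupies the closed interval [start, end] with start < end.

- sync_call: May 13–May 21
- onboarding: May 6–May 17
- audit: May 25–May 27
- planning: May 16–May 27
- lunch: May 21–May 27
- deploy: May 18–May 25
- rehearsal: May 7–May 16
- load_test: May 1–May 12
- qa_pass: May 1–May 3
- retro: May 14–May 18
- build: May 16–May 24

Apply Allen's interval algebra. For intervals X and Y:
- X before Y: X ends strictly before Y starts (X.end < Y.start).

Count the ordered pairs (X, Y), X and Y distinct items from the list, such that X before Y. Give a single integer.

26

Checking all 110 ordered pairs for relation 'before'; matching pairs in alphabetical order:
(build, audit): build before audit ✓
(load_test, audit): load_test before audit ✓
(load_test, build): load_test before build ✓
(load_test, deploy): load_test before deploy ✓
(load_test, lunch): load_test before lunch ✓
(load_test, planning): load_test before planning ✓
(load_test, retro): load_test before retro ✓
(load_test, sync_call): load_test before sync_call ✓
(onboarding, audit): onboarding before audit ✓
(onboarding, deploy): onboarding before deploy ✓
(onboarding, lunch): onboarding before lunch ✓
(qa_pass, audit): qa_pass before audit ✓
(qa_pass, build): qa_pass before build ✓
(qa_pass, deploy): qa_pass before deploy ✓
(qa_pass, lunch): qa_pass before lunch ✓
(qa_pass, onboarding): qa_pass before onboarding ✓
(qa_pass, planning): qa_pass before planning ✓
(qa_pass, rehearsal): qa_pass before rehearsal ✓
(qa_pass, retro): qa_pass before retro ✓
(qa_pass, sync_call): qa_pass before sync_call ✓
(rehearsal, audit): rehearsal before audit ✓
(rehearsal, deploy): rehearsal before deploy ✓
(rehearsal, lunch): rehearsal before lunch ✓
(retro, audit): retro before audit ✓
... plus 2 further pairs not listed.
Count: 26.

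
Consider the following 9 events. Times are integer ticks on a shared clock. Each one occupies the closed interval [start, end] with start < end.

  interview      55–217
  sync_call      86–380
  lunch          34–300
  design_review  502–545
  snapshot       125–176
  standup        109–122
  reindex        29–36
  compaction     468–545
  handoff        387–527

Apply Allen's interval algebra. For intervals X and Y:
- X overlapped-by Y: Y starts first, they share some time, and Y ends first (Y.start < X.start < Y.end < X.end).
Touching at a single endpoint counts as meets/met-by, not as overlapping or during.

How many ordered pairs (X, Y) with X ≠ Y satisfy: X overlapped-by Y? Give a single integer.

Checking all 72 ordered pairs for relation 'overlapped-by'; matching pairs in alphabetical order:
(compaction, handoff): compaction overlapped-by handoff ✓
(design_review, handoff): design_review overlapped-by handoff ✓
(lunch, reindex): lunch overlapped-by reindex ✓
(sync_call, interview): sync_call overlapped-by interview ✓
(sync_call, lunch): sync_call overlapped-by lunch ✓
Count: 5.

5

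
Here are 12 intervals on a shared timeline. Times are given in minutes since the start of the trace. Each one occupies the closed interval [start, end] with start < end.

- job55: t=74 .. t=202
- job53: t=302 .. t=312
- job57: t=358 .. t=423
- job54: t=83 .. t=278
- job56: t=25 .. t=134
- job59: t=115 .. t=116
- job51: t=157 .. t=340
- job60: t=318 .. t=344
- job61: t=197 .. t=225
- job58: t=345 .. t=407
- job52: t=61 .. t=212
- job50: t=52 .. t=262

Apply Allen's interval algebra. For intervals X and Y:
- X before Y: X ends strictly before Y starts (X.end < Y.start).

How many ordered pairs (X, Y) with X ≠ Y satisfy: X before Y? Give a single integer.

Checking all 132 ordered pairs for relation 'before'; matching pairs in alphabetical order:
(job50, job53): job50 before job53 ✓
(job50, job57): job50 before job57 ✓
(job50, job58): job50 before job58 ✓
(job50, job60): job50 before job60 ✓
(job51, job57): job51 before job57 ✓
(job51, job58): job51 before job58 ✓
(job52, job53): job52 before job53 ✓
(job52, job57): job52 before job57 ✓
(job52, job58): job52 before job58 ✓
(job52, job60): job52 before job60 ✓
(job53, job57): job53 before job57 ✓
(job53, job58): job53 before job58 ✓
(job53, job60): job53 before job60 ✓
(job54, job53): job54 before job53 ✓
(job54, job57): job54 before job57 ✓
(job54, job58): job54 before job58 ✓
(job54, job60): job54 before job60 ✓
(job55, job53): job55 before job53 ✓
(job55, job57): job55 before job57 ✓
(job55, job58): job55 before job58 ✓
(job55, job60): job55 before job60 ✓
(job56, job51): job56 before job51 ✓
(job56, job53): job56 before job53 ✓
(job56, job57): job56 before job57 ✓
... plus 15 further pairs not listed.
Count: 39.

39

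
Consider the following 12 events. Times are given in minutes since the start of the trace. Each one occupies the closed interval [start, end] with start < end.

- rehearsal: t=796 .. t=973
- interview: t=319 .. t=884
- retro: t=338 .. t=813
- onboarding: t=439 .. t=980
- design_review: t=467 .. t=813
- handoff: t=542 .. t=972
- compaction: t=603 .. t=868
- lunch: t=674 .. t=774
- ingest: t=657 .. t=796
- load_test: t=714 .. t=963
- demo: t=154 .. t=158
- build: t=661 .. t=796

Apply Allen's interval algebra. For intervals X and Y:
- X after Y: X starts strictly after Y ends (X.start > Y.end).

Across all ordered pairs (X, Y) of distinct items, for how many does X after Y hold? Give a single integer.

Checking all 132 ordered pairs for relation 'after'; matching pairs in alphabetical order:
(build, demo): build after demo ✓
(compaction, demo): compaction after demo ✓
(design_review, demo): design_review after demo ✓
(handoff, demo): handoff after demo ✓
(ingest, demo): ingest after demo ✓
(interview, demo): interview after demo ✓
(load_test, demo): load_test after demo ✓
(lunch, demo): lunch after demo ✓
(onboarding, demo): onboarding after demo ✓
(rehearsal, demo): rehearsal after demo ✓
(rehearsal, lunch): rehearsal after lunch ✓
(retro, demo): retro after demo ✓
Count: 12.

12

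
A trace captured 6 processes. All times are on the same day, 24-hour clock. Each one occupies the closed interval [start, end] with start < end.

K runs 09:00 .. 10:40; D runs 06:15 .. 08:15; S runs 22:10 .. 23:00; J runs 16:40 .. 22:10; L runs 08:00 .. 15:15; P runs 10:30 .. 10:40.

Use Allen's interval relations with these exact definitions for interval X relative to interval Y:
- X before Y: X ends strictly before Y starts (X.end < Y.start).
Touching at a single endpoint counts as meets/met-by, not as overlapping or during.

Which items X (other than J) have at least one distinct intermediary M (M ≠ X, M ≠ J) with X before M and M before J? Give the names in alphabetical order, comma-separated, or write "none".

D

Target J = [16:40, 22:10].
Intermediaries M with M before J: D, K, L, P.
Via D — items with X before D: none.
Via K — items with X before K: D.
Via L — items with X before L: none.
Via P — items with X before P: D.
Union: D.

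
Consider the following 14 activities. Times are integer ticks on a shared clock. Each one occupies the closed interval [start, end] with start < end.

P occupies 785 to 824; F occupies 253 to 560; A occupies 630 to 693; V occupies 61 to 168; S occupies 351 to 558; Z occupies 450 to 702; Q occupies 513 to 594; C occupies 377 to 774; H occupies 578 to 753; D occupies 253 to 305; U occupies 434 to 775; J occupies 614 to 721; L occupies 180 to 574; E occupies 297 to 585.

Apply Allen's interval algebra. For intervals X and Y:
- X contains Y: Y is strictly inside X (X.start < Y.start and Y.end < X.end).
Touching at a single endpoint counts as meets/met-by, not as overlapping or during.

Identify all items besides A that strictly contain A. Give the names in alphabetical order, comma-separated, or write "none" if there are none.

C, H, J, U, Z

Target A = [630, 693].
C [377, 774] → contains → yes.
D [253, 305] → before → no.
E [297, 585] → before → no.
F [253, 560] → before → no.
H [578, 753] → contains → yes.
J [614, 721] → contains → yes.
L [180, 574] → before → no.
P [785, 824] → after → no.
Q [513, 594] → before → no.
S [351, 558] → before → no.
U [434, 775] → contains → yes.
V [61, 168] → before → no.
Z [450, 702] → contains → yes.
Result: C, H, J, U, Z.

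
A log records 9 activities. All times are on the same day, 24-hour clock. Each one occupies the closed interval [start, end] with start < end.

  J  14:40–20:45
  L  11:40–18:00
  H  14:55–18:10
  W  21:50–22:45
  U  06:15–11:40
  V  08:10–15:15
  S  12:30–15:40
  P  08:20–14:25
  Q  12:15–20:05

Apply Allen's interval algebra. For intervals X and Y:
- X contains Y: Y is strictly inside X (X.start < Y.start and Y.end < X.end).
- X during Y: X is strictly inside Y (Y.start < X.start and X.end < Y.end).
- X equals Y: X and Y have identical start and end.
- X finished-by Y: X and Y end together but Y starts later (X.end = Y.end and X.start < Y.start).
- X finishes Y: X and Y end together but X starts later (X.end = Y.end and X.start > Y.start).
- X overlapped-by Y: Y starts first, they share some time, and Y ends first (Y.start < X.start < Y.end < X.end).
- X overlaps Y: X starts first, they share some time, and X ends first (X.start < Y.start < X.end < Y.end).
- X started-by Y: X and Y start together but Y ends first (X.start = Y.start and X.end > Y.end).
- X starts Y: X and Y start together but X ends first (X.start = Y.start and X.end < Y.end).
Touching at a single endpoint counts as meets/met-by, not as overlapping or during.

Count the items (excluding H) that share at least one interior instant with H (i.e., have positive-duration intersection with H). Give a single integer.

5

Target H = [14:55, 18:10].
J [14:40, 20:45] → contains → counts.
L [11:40, 18:00] → overlaps → counts.
P [08:20, 14:25] → before → no.
Q [12:15, 20:05] → contains → counts.
S [12:30, 15:40] → overlaps → counts.
U [06:15, 11:40] → before → no.
V [08:10, 15:15] → overlaps → counts.
W [21:50, 22:45] → after → no.
Total: 5.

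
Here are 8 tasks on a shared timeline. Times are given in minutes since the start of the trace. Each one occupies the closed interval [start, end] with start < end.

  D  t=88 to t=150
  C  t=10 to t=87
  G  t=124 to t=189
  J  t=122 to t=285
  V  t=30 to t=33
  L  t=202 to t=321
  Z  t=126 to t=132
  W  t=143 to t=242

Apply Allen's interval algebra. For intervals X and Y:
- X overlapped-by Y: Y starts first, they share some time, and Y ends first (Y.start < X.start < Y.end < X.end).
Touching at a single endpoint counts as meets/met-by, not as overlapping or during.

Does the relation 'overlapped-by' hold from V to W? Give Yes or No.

V = [t=30, t=33], W = [t=143, t=242].
Actual relation of V to W: before.
Asked whether 'overlapped-by' holds → No.

No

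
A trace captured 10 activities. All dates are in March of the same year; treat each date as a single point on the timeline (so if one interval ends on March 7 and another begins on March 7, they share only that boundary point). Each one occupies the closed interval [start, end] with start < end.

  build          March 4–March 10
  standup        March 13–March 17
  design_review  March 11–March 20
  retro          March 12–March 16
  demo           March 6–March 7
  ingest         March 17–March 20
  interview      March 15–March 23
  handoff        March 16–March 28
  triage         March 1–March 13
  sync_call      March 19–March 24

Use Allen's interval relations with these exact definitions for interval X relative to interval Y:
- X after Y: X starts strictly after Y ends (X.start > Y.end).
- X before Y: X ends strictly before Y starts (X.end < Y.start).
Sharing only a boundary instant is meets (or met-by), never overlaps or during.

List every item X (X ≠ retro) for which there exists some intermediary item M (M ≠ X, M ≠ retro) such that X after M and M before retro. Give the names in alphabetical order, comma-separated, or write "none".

Target retro = [March 12, March 16].
Intermediaries M with M before retro: build, demo.
Via build — items with X after build: design_review, handoff, ingest, interview, standup, sync_call.
Via demo — items with X after demo: design_review, handoff, ingest, interview, standup, sync_call.
Union: design_review, handoff, ingest, interview, standup, sync_call.

design_review, handoff, ingest, interview, standup, sync_call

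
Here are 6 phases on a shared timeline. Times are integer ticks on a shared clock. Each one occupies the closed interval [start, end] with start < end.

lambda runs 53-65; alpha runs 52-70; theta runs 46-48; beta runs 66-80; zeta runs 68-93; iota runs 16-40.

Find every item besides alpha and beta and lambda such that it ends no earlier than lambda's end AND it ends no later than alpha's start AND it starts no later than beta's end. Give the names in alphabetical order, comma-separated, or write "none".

Conditions: its end is no earlier than lambda's end (X.end >= 65) AND its end is no later than alpha's start (X.end <= 52) AND its start is no later than beta's end (X.start <= 80).
iota: end 40 >= 65? ✗; end 40 <= 52? ✓; start 16 <= 80? ✓ → no.
theta: end 48 >= 65? ✗; end 48 <= 52? ✓; start 46 <= 80? ✓ → no.
zeta: end 93 >= 65? ✓; end 93 <= 52? ✗; start 68 <= 80? ✓ → no.
Result: none.

none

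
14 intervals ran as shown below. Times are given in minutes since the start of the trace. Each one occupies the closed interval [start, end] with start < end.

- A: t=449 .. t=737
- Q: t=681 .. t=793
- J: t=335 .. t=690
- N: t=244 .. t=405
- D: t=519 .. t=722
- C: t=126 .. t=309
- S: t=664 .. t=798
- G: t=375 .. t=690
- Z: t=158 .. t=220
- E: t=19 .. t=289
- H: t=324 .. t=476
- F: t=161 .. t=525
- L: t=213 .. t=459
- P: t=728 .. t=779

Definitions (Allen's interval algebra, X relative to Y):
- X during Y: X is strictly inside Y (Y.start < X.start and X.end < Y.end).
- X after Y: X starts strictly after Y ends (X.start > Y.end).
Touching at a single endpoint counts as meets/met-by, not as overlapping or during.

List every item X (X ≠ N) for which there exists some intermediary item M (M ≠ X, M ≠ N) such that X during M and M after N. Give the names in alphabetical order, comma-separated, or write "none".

D, P, Q

Target N = [t=244, t=405].
Intermediaries M with M after N: A, D, P, Q, S.
Via A — items with X during A: D.
Via D — items with X during D: none.
Via P — items with X during P: none.
Via Q — items with X during Q: P.
Via S — items with X during S: P, Q.
Union: D, P, Q.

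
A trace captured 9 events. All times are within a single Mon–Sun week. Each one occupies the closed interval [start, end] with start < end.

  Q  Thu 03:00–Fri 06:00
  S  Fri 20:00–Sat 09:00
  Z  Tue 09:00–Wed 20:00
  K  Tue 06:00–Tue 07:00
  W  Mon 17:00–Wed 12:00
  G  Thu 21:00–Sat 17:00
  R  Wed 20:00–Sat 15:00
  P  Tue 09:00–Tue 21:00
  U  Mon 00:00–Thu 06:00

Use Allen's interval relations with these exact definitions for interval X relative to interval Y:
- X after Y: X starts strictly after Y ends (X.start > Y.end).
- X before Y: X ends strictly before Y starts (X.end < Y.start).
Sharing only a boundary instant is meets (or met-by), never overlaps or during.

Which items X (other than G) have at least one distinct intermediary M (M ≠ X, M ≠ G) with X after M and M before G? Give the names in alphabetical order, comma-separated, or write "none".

Target G = [Thu 21:00, Sat 17:00].
Intermediaries M with M before G: K, P, U, W, Z.
Via K — items with X after K: P, Q, R, S, Z.
Via P — items with X after P: Q, R, S.
Via U — items with X after U: S.
Via W — items with X after W: Q, R, S.
Via Z — items with X after Z: Q, S.
Union: P, Q, R, S, Z.

P, Q, R, S, Z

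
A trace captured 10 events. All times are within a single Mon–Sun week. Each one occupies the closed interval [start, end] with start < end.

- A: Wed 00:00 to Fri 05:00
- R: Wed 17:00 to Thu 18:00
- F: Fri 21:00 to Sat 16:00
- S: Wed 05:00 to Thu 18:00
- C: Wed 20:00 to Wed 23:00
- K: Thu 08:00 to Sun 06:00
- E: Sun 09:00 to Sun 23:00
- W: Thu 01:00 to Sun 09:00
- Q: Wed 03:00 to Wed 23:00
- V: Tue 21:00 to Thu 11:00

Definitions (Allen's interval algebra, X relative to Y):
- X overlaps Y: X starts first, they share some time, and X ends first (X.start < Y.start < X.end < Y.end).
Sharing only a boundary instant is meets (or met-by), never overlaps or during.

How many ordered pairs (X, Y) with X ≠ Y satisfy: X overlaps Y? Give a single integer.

13

Checking all 90 ordered pairs for relation 'overlaps'; matching pairs in alphabetical order:
(A, K): A overlaps K ✓
(A, W): A overlaps W ✓
(Q, R): Q overlaps R ✓
(Q, S): Q overlaps S ✓
(R, K): R overlaps K ✓
(R, W): R overlaps W ✓
(S, K): S overlaps K ✓
(S, W): S overlaps W ✓
(V, A): V overlaps A ✓
(V, K): V overlaps K ✓
(V, R): V overlaps R ✓
(V, S): V overlaps S ✓
(V, W): V overlaps W ✓
Count: 13.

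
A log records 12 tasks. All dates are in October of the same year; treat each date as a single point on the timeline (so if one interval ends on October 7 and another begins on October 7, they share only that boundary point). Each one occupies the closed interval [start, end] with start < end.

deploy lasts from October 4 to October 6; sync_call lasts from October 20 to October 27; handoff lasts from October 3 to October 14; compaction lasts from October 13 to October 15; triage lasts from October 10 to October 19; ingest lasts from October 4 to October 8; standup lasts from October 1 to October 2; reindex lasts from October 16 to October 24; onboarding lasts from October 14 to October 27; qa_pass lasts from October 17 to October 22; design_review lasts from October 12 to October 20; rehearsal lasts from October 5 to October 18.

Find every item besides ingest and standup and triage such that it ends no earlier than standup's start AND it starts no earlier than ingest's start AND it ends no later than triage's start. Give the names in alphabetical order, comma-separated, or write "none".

Conditions: its end is no earlier than standup's start (X.end >= October 1) AND its start is no earlier than ingest's start (X.start >= October 4) AND its end is no later than triage's start (X.end <= October 10).
compaction: end October 15 >= October 1? ✓; start October 13 >= October 4? ✓; end October 15 <= October 10? ✗ → no.
deploy: end October 6 >= October 1? ✓; start October 4 >= October 4? ✓; end October 6 <= October 10? ✓ → yes.
design_review: end October 20 >= October 1? ✓; start October 12 >= October 4? ✓; end October 20 <= October 10? ✗ → no.
handoff: end October 14 >= October 1? ✓; start October 3 >= October 4? ✗; end October 14 <= October 10? ✗ → no.
onboarding: end October 27 >= October 1? ✓; start October 14 >= October 4? ✓; end October 27 <= October 10? ✗ → no.
qa_pass: end October 22 >= October 1? ✓; start October 17 >= October 4? ✓; end October 22 <= October 10? ✗ → no.
rehearsal: end October 18 >= October 1? ✓; start October 5 >= October 4? ✓; end October 18 <= October 10? ✗ → no.
reindex: end October 24 >= October 1? ✓; start October 16 >= October 4? ✓; end October 24 <= October 10? ✗ → no.
sync_call: end October 27 >= October 1? ✓; start October 20 >= October 4? ✓; end October 27 <= October 10? ✗ → no.
Result: deploy.

deploy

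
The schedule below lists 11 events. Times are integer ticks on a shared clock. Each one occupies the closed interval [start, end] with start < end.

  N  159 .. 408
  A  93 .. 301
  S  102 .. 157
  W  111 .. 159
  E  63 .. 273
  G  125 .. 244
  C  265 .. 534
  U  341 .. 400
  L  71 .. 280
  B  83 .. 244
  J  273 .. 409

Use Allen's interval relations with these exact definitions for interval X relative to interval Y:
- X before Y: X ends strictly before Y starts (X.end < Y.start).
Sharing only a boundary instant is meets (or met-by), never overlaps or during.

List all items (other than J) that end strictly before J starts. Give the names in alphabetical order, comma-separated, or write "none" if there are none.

Target J = [273, 409].
A [93, 301] → overlaps → no.
B [83, 244] → before → yes.
C [265, 534] → contains → no.
E [63, 273] → meets → no.
G [125, 244] → before → yes.
L [71, 280] → overlaps → no.
N [159, 408] → overlaps → no.
S [102, 157] → before → yes.
U [341, 400] → during → no.
W [111, 159] → before → yes.
Result: B, G, S, W.

B, G, S, W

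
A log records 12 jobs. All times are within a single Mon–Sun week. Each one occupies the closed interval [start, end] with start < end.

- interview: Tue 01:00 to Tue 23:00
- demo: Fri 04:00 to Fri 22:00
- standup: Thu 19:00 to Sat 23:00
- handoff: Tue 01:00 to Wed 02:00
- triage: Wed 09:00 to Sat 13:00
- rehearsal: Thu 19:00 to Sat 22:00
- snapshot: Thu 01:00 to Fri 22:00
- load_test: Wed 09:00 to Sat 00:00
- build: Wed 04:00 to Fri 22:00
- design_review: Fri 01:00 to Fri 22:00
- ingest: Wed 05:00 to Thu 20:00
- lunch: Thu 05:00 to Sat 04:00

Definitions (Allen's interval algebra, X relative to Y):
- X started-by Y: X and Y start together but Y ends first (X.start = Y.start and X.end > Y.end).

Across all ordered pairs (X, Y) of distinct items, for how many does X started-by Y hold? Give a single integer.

Checking all 132 ordered pairs for relation 'started-by'; matching pairs in alphabetical order:
(handoff, interview): handoff started-by interview ✓
(standup, rehearsal): standup started-by rehearsal ✓
(triage, load_test): triage started-by load_test ✓
Count: 3.

3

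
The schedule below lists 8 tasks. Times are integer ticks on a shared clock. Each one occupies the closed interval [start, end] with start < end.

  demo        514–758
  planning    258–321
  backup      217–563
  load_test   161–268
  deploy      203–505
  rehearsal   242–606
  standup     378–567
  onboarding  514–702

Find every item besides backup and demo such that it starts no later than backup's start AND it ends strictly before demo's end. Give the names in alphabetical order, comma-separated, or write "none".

deploy, load_test

Conditions: its start is no later than backup's start (X.start <= 217) AND its end is strictly before demo's end (X.end < 758).
deploy: start 203 <= 217? ✓; end 505 < 758? ✓ → yes.
load_test: start 161 <= 217? ✓; end 268 < 758? ✓ → yes.
onboarding: start 514 <= 217? ✗; end 702 < 758? ✓ → no.
planning: start 258 <= 217? ✗; end 321 < 758? ✓ → no.
rehearsal: start 242 <= 217? ✗; end 606 < 758? ✓ → no.
standup: start 378 <= 217? ✗; end 567 < 758? ✓ → no.
Result: deploy, load_test.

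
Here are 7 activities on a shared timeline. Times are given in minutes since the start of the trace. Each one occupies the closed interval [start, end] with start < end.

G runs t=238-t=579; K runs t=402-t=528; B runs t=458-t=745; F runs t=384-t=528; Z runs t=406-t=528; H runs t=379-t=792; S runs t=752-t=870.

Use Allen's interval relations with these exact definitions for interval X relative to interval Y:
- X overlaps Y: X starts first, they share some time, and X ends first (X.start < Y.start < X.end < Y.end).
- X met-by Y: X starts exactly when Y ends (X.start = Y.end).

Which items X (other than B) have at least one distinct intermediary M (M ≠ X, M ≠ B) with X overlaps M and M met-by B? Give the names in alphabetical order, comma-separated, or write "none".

Target B = [t=458, t=745].
Intermediaries M with M met-by B: none.
Union: none.

none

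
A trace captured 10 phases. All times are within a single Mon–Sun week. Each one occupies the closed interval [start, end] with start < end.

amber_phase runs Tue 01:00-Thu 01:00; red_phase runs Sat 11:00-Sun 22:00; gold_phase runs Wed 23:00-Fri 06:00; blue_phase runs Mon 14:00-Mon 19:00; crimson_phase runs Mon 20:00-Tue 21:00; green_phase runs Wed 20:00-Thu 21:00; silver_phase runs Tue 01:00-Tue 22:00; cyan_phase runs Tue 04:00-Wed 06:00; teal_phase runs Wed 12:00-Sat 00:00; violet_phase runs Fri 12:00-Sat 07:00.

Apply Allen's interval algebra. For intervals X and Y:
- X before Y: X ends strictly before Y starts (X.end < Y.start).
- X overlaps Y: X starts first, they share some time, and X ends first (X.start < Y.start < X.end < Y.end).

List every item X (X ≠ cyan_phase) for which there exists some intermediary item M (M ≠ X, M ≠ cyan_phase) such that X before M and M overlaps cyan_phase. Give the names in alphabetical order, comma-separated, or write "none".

Target cyan_phase = [Tue 04:00, Wed 06:00].
Intermediaries M with M overlaps cyan_phase: crimson_phase, silver_phase.
Via crimson_phase — items with X before crimson_phase: blue_phase.
Via silver_phase — items with X before silver_phase: blue_phase.
Union: blue_phase.

blue_phase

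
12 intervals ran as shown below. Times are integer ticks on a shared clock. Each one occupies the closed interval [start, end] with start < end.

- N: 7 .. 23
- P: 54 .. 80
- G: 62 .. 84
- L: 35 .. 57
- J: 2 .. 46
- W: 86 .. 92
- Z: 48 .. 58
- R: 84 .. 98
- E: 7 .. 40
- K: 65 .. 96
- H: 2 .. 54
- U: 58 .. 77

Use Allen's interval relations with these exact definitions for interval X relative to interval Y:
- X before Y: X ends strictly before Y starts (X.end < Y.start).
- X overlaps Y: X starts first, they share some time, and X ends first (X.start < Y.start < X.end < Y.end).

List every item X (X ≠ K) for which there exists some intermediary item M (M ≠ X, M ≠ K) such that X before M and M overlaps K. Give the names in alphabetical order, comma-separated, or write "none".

Target K = [65, 96].
Intermediaries M with M overlaps K: G, P, U.
Via G — items with X before G: E, H, J, L, N, Z.
Via P — items with X before P: E, J, N.
Via U — items with X before U: E, H, J, L, N.
Union: E, H, J, L, N, Z.

E, H, J, L, N, Z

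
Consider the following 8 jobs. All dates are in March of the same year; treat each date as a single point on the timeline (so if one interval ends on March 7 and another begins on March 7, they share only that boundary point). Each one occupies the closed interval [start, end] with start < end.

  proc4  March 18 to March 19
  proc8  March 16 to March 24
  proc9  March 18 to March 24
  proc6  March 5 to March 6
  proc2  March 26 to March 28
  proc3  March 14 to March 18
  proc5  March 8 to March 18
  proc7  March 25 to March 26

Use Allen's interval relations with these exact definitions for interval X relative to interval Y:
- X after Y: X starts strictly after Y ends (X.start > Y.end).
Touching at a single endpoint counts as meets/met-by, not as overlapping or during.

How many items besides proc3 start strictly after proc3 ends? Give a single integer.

2

Target proc3 = [March 14, March 18].
proc2 [March 26, March 28] → after → counts.
proc4 [March 18, March 19] → met-by → no.
proc5 [March 8, March 18] → finished-by → no.
proc6 [March 5, March 6] → before → no.
proc7 [March 25, March 26] → after → counts.
proc8 [March 16, March 24] → overlapped-by → no.
proc9 [March 18, March 24] → met-by → no.
Total: 2.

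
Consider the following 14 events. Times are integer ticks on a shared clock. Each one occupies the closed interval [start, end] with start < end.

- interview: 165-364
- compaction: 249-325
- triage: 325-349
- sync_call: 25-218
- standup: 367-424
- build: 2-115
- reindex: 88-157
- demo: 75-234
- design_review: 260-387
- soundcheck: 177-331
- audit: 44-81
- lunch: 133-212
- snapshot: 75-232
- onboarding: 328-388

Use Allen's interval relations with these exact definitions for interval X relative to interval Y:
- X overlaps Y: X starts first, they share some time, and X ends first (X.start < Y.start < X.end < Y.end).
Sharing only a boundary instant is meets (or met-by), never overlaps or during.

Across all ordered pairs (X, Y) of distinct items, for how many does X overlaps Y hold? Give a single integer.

27

Checking all 182 ordered pairs for relation 'overlaps'; matching pairs in alphabetical order:
(audit, demo): audit overlaps demo ✓
(audit, snapshot): audit overlaps snapshot ✓
(build, demo): build overlaps demo ✓
(build, reindex): build overlaps reindex ✓
(build, snapshot): build overlaps snapshot ✓
(build, sync_call): build overlaps sync_call ✓
(compaction, design_review): compaction overlaps design_review ✓
(demo, interview): demo overlaps interview ✓
(demo, soundcheck): demo overlaps soundcheck ✓
(design_review, onboarding): design_review overlaps onboarding ✓
(design_review, standup): design_review overlaps standup ✓
(interview, design_review): interview overlaps design_review ✓
(interview, onboarding): interview overlaps onboarding ✓
(lunch, interview): lunch overlaps interview ✓
(lunch, soundcheck): lunch overlaps soundcheck ✓
(onboarding, standup): onboarding overlaps standup ✓
(reindex, lunch): reindex overlaps lunch ✓
(snapshot, interview): snapshot overlaps interview ✓
(snapshot, soundcheck): snapshot overlaps soundcheck ✓
(soundcheck, design_review): soundcheck overlaps design_review ✓
(soundcheck, onboarding): soundcheck overlaps onboarding ✓
(soundcheck, triage): soundcheck overlaps triage ✓
(sync_call, demo): sync_call overlaps demo ✓
(sync_call, interview): sync_call overlaps interview ✓
... plus 3 further pairs not listed.
Count: 27.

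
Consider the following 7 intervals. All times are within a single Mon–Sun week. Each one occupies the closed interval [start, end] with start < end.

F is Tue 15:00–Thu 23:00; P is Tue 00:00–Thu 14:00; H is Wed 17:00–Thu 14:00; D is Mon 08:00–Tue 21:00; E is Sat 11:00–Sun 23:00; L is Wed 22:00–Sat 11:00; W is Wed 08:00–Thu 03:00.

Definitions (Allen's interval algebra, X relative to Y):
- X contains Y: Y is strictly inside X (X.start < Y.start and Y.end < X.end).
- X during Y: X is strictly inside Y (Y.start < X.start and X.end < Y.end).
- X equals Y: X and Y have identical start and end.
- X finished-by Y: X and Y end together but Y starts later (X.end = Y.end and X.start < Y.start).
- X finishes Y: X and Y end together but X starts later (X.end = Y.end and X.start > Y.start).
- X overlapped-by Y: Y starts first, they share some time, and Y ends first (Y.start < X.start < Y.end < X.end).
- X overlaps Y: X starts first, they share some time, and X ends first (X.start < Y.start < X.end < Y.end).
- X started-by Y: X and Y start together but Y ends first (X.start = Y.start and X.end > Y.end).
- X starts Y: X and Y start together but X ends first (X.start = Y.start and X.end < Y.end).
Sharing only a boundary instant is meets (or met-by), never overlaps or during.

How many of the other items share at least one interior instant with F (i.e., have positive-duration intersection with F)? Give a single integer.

5

Target F = [Tue 15:00, Thu 23:00].
D [Mon 08:00, Tue 21:00] → overlaps → counts.
E [Sat 11:00, Sun 23:00] → after → no.
H [Wed 17:00, Thu 14:00] → during → counts.
L [Wed 22:00, Sat 11:00] → overlapped-by → counts.
P [Tue 00:00, Thu 14:00] → overlaps → counts.
W [Wed 08:00, Thu 03:00] → during → counts.
Total: 5.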